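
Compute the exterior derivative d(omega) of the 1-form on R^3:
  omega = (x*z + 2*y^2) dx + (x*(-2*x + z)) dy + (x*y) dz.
d(omega) = (-4*x - 4*y + z) dx ∧ dy + (-x + y) dx ∧ dz

For a 1-form omega = sum_i f_i dx_i, the exterior derivative is
  d(omega) = sum_{i < j} (∂f_j/∂x_i - ∂f_i/∂x_j) dx_i ∧ dx_j.
  coefficient of dx ∧ dy: ∂f_2/∂x - ∂f_1/∂y = ∂(x*(-2*x + z))/∂x - ∂(x*z + 2*y^2)/∂y = -4*x - 4*y + z
  coefficient of dx ∧ dz: ∂f_3/∂x - ∂f_1/∂z = ∂(x*y)/∂x - ∂(x*z + 2*y^2)/∂z = -x + y
Assembling: d(omega) = (-4*x - 4*y + z) dx ∧ dy + (-x + y) dx ∧ dz.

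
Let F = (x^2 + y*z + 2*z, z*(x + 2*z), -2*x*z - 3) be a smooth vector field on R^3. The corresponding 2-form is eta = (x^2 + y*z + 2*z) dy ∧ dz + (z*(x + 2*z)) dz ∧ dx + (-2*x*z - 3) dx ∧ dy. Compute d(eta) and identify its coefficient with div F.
d(eta) = (0) dx ∧ dy ∧ dz; div F = 0

For a 2-form in R^3 of the form above, applying d gives a 3-form with coefficient ∂P/∂x + ∂Q/∂y + ∂R/∂z:
  ∂P/∂x = 2*x
  ∂Q/∂y = 0
  ∂R/∂z = -2*x
Sum = 0, which is exactly div F.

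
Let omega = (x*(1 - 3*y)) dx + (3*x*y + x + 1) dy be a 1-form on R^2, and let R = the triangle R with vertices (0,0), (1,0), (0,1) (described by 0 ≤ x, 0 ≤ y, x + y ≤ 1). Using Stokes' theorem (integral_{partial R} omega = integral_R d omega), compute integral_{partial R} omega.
integral_(partial R) omega = 3/2

Stokes: integral_partial_R omega = integral_R d omega with d omega = (∂Q/∂x - ∂P/∂y) dx ∧ dy.
  ∂Q/∂x = 3*y + 1
  ∂P/∂y = -3*x
  integrand = ∂Q/∂x - ∂P/∂y = 3*x + 3*y + 1.
Integrating over R: integral_0^1 integral_0^{1-x} (3*x + 3*y + 1) dy dx = 3/2.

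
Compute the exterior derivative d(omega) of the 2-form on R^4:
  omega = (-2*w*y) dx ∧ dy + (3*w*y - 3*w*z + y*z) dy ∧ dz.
d(omega) = (-2*y) dx ∧ dy ∧ dw + (3*y - 3*z) dy ∧ dz ∧ dw

For a 2-form omega = sum_{i<j} g_{ij} dx_i ∧ dx_j, the exterior derivative is
  d(omega) = sum_{i<j} d(g_{ij}) ∧ dx_i ∧ dx_j = sum_{i<j, k} (∂g_{ij}/∂x_k) dx_k ∧ dx_i ∧ dx_j.
Expand each term, using dx_k ∧ dx_i ∧ dx_j = sgn(permutation) dx_{(a)} ∧ dx_{(b)} ∧ dx_{(c)} with (a < b < c) sorted:
  d(-2*w*y) includes (∂/∂w)(-2*w*y) dw = (-2*y) dw, which multiplied by dx ∧ dy gives (-2*y) dx ∧ dy ∧ dw
  d(3*w*y - 3*w*z + y*z) includes (∂/∂w)(3*w*y - 3*w*z + y*z) dw = (3*y - 3*z) dw, which multiplied by dy ∧ dz gives (3*y - 3*z) dy ∧ dz ∧ dw
Collecting like 3-forms: d(omega) = (-2*y) dx ∧ dy ∧ dw + (3*y - 3*z) dy ∧ dz ∧ dw.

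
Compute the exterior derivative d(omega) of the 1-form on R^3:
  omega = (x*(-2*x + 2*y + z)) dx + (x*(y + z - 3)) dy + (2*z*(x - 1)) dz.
d(omega) = (-2*x + y + z - 3) dx ∧ dy + (-x + 2*z) dx ∧ dz + (-x) dy ∧ dz

For a 1-form omega = sum_i f_i dx_i, the exterior derivative is
  d(omega) = sum_{i < j} (∂f_j/∂x_i - ∂f_i/∂x_j) dx_i ∧ dx_j.
  coefficient of dx ∧ dy: ∂f_2/∂x - ∂f_1/∂y = ∂(x*(y + z - 3))/∂x - ∂(x*(-2*x + 2*y + z))/∂y = -2*x + y + z - 3
  coefficient of dx ∧ dz: ∂f_3/∂x - ∂f_1/∂z = ∂(2*z*(x - 1))/∂x - ∂(x*(-2*x + 2*y + z))/∂z = -x + 2*z
  coefficient of dy ∧ dz: ∂f_3/∂y - ∂f_2/∂z = ∂(2*z*(x - 1))/∂y - ∂(x*(y + z - 3))/∂z = -x
Assembling: d(omega) = (-2*x + y + z - 3) dx ∧ dy + (-x + 2*z) dx ∧ dz + (-x) dy ∧ dz.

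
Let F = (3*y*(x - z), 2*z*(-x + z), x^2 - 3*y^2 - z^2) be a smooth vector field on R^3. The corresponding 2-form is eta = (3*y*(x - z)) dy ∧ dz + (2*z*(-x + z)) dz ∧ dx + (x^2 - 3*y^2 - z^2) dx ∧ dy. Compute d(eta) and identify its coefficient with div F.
d(eta) = (3*y - 2*z) dx ∧ dy ∧ dz; div F = 3*y - 2*z

For a 2-form in R^3 of the form above, applying d gives a 3-form with coefficient ∂P/∂x + ∂Q/∂y + ∂R/∂z:
  ∂P/∂x = 3*y
  ∂Q/∂y = 0
  ∂R/∂z = -2*z
Sum = 3*y - 2*z, which is exactly div F.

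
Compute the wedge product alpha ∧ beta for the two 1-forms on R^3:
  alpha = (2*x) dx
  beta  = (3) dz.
alpha ∧ beta = (6*x) dx ∧ dz

Distribute the wedge, using dx_i ∧ dx_j = -dx_j ∧ dx_i and dx_i ∧ dx_i = 0. For each pair (i, j) with i < j, the coefficient of dx_i ∧ dx_j in alpha ∧ beta is (alpha_i * beta_j - alpha_j * beta_i). Collecting: alpha ∧ beta = (6*x) dx ∧ dz.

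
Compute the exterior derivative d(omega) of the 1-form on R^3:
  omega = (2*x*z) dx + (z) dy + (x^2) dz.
d(omega) = (-1) dy ∧ dz

For a 1-form omega = sum_i f_i dx_i, the exterior derivative is
  d(omega) = sum_{i < j} (∂f_j/∂x_i - ∂f_i/∂x_j) dx_i ∧ dx_j.
  coefficient of dy ∧ dz: ∂f_3/∂y - ∂f_2/∂z = ∂(x^2)/∂y - ∂(z)/∂z = -1
Assembling: d(omega) = (-1) dy ∧ dz.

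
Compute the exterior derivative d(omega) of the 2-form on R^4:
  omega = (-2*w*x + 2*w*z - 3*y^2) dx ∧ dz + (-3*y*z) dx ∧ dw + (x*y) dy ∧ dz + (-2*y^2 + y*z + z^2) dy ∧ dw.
d(omega) = (7*y) dx ∧ dy ∧ dz + (-2*x + 3*y + 2*z) dx ∧ dz ∧ dw + (3*z) dx ∧ dy ∧ dw + (-y - 2*z) dy ∧ dz ∧ dw

For a 2-form omega = sum_{i<j} g_{ij} dx_i ∧ dx_j, the exterior derivative is
  d(omega) = sum_{i<j} d(g_{ij}) ∧ dx_i ∧ dx_j = sum_{i<j, k} (∂g_{ij}/∂x_k) dx_k ∧ dx_i ∧ dx_j.
Expand each term, using dx_k ∧ dx_i ∧ dx_j = sgn(permutation) dx_{(a)} ∧ dx_{(b)} ∧ dx_{(c)} with (a < b < c) sorted:
  d(-2*w*x + 2*w*z - 3*y^2) includes (∂/∂y)(-2*w*x + 2*w*z - 3*y^2) dy = (-6*y) dy, which multiplied by dx ∧ dz gives (6*y) dx ∧ dy ∧ dz
  d(-2*w*x + 2*w*z - 3*y^2) includes (∂/∂w)(-2*w*x + 2*w*z - 3*y^2) dw = (-2*x + 2*z) dw, which multiplied by dx ∧ dz gives (-2*x + 2*z) dx ∧ dz ∧ dw
  d(-3*y*z) includes (∂/∂y)(-3*y*z) dy = (-3*z) dy, which multiplied by dx ∧ dw gives (3*z) dx ∧ dy ∧ dw
  d(-3*y*z) includes (∂/∂z)(-3*y*z) dz = (-3*y) dz, which multiplied by dx ∧ dw gives (3*y) dx ∧ dz ∧ dw
  d(x*y) includes (∂/∂x)(x*y) dx = (y) dx, which multiplied by dy ∧ dz gives (y) dx ∧ dy ∧ dz
  d(-2*y^2 + y*z + z^2) includes (∂/∂z)(-2*y^2 + y*z + z^2) dz = (y + 2*z) dz, which multiplied by dy ∧ dw gives (-y - 2*z) dy ∧ dz ∧ dw
Collecting like 3-forms: d(omega) = (7*y) dx ∧ dy ∧ dz + (-2*x + 3*y + 2*z) dx ∧ dz ∧ dw + (3*z) dx ∧ dy ∧ dw + (-y - 2*z) dy ∧ dz ∧ dw.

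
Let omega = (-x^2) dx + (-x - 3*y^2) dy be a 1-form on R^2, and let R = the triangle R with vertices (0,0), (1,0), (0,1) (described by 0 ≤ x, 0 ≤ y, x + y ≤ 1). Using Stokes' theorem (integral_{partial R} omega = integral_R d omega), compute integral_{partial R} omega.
integral_(partial R) omega = -1/2

Stokes: integral_partial_R omega = integral_R d omega with d omega = (∂Q/∂x - ∂P/∂y) dx ∧ dy.
  ∂Q/∂x = -1
  ∂P/∂y = 0
  integrand = ∂Q/∂x - ∂P/∂y = -1.
Integrating over R: integral_0^1 integral_0^{1-x} (-1) dy dx = -1/2.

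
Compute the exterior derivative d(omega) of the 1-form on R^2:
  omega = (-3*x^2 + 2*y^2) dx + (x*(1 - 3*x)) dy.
d(omega) = (-6*x - 4*y + 1) dx ∧ dy

For a 1-form omega = sum_i f_i dx_i, the exterior derivative is
  d(omega) = sum_{i < j} (∂f_j/∂x_i - ∂f_i/∂x_j) dx_i ∧ dx_j.
  coefficient of dx ∧ dy: ∂f_2/∂x - ∂f_1/∂y = ∂(x*(1 - 3*x))/∂x - ∂(-3*x^2 + 2*y^2)/∂y = -6*x - 4*y + 1
Assembling: d(omega) = (-6*x - 4*y + 1) dx ∧ dy.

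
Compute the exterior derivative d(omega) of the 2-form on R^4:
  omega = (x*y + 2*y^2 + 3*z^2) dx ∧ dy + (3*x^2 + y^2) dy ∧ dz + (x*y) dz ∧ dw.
d(omega) = (6*x + 6*z) dx ∧ dy ∧ dz + (y) dx ∧ dz ∧ dw + (x) dy ∧ dz ∧ dw

For a 2-form omega = sum_{i<j} g_{ij} dx_i ∧ dx_j, the exterior derivative is
  d(omega) = sum_{i<j} d(g_{ij}) ∧ dx_i ∧ dx_j = sum_{i<j, k} (∂g_{ij}/∂x_k) dx_k ∧ dx_i ∧ dx_j.
Expand each term, using dx_k ∧ dx_i ∧ dx_j = sgn(permutation) dx_{(a)} ∧ dx_{(b)} ∧ dx_{(c)} with (a < b < c) sorted:
  d(x*y + 2*y^2 + 3*z^2) includes (∂/∂z)(x*y + 2*y^2 + 3*z^2) dz = (6*z) dz, which multiplied by dx ∧ dy gives (6*z) dx ∧ dy ∧ dz
  d(3*x^2 + y^2) includes (∂/∂x)(3*x^2 + y^2) dx = (6*x) dx, which multiplied by dy ∧ dz gives (6*x) dx ∧ dy ∧ dz
  d(x*y) includes (∂/∂x)(x*y) dx = (y) dx, which multiplied by dz ∧ dw gives (y) dx ∧ dz ∧ dw
  d(x*y) includes (∂/∂y)(x*y) dy = (x) dy, which multiplied by dz ∧ dw gives (x) dy ∧ dz ∧ dw
Collecting like 3-forms: d(omega) = (6*x + 6*z) dx ∧ dy ∧ dz + (y) dx ∧ dz ∧ dw + (x) dy ∧ dz ∧ dw.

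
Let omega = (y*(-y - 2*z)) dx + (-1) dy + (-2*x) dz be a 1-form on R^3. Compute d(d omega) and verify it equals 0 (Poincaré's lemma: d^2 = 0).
d(d omega) = 0

Step 1: d omega = sum_{i<j} (∂f_j/∂x_i - ∂f_i/∂x_j) dx_i ∧ dx_j:
  coeff of dx ∧ dy: 2*y + 2*z
  coeff of dx ∧ dz: 2*y - 2
  coeff of dy ∧ dz: 0
Step 2: Apply d again to each 2-form coefficient. The only possible 3-form in R^3 is dx ∧ dy ∧ dz, with coefficient
  ∂(coeff of dy∧dz)/∂x - ∂(coeff of dx∧dz)/∂y + ∂(coeff of dx∧dy)/∂z
  = ∂/∂x (0) - ∂/∂y (2*y - 2) + ∂/∂z (2*y + 2*z).
Each of these terms simplifies to sums of mixed partials that cancel in pairs. The result is 0 (by equality of mixed partials for smooth functions — Schwarz / Clairaut).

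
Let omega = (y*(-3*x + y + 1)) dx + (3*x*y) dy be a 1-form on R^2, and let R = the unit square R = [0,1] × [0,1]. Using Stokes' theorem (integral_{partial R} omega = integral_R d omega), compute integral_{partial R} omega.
integral_(partial R) omega = 1

Stokes: integral_partial_R omega = integral_R d omega with d omega = (∂Q/∂x - ∂P/∂y) dx ∧ dy.
  ∂Q/∂x = 3*y
  ∂P/∂y = -3*x + 2*y + 1
  integrand = ∂Q/∂x - ∂P/∂y = 3*x + y - 1.
Integrating over R: integral_0^1 integral_0^1 (3*x + y - 1) dx dy = 1.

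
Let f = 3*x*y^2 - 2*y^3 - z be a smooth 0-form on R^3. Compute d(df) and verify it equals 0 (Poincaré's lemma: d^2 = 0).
d(df) = 0

Step 1: df = sum_i (∂f/∂x_i) dx_i = (3*y^2) dx + (6*y*(x - y)) dy + (-1) dz.
Step 2: Apply d again. Using the 1-form formula, the coefficient of dx ∧ dy in d(df) is ∂^2 f/∂x ∂y - ∂^2 f/∂y ∂x = (6*y) - (6*y) = 0 (equality of mixed partials for smooth f).
Similarly for dx ∧ dz and dy ∧ dz — all coefficients vanish. So d(df) = 0.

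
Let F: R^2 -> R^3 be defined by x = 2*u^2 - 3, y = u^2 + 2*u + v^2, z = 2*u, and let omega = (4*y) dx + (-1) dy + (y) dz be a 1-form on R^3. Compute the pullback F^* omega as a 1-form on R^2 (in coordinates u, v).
F^* omega = (16*u^3 + 34*u^2 + 16*u*v^2 + 2*u + 2*v^2 - 2) du + (-2*v) dv

Using F^*(f dg) = (f ∘ F) d(g ∘ F), substitute each coordinate x_i by F_i(u, v) in f_i, and replace dx_i by d F_i = (∂F_i/∂u) du + (∂F_i/∂v) dv.
  For the x component: f_1(F) = 4*u^2 + 8*u + 4*v^2; d F_1 = (4*u) du + (0) dv
  For the y component: f_2(F) = -1; d F_2 = (2*u + 2) du + (2*v) dv
  For the z component: f_3(F) = u^2 + 2*u + v^2; d F_3 = (2) du + (0) dv
Combining and collecting du, dv coefficients:
  coeff of du: 16*u^3 + 34*u^2 + 16*u*v^2 + 2*u + 2*v^2 - 2
  coeff of dv: -2*v
F^* omega = (16*u^3 + 34*u^2 + 16*u*v^2 + 2*u + 2*v^2 - 2) du + (-2*v) dv.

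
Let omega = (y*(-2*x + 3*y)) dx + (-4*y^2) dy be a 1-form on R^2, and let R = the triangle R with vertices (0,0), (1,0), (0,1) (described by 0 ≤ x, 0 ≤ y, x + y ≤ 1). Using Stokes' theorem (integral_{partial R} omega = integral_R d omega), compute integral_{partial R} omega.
integral_(partial R) omega = -2/3

Stokes: integral_partial_R omega = integral_R d omega with d omega = (∂Q/∂x - ∂P/∂y) dx ∧ dy.
  ∂Q/∂x = 0
  ∂P/∂y = -2*x + 6*y
  integrand = ∂Q/∂x - ∂P/∂y = 2*x - 6*y.
Integrating over R: integral_0^1 integral_0^{1-x} (2*x - 6*y) dy dx = -2/3.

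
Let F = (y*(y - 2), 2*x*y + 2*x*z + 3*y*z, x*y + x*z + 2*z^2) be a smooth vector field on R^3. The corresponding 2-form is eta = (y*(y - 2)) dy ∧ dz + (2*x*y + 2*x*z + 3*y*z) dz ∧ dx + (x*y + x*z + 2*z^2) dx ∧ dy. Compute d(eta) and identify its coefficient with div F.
d(eta) = (3*x + 7*z) dx ∧ dy ∧ dz; div F = 3*x + 7*z

For a 2-form in R^3 of the form above, applying d gives a 3-form with coefficient ∂P/∂x + ∂Q/∂y + ∂R/∂z:
  ∂P/∂x = 0
  ∂Q/∂y = 2*x + 3*z
  ∂R/∂z = x + 4*z
Sum = 3*x + 7*z, which is exactly div F.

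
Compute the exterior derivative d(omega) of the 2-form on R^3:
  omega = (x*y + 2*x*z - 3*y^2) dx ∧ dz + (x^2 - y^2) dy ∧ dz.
d(omega) = (x + 6*y) dx ∧ dy ∧ dz

For a 2-form omega = sum_{i<j} g_{ij} dx_i ∧ dx_j, the exterior derivative is
  d(omega) = sum_{i<j} d(g_{ij}) ∧ dx_i ∧ dx_j = sum_{i<j, k} (∂g_{ij}/∂x_k) dx_k ∧ dx_i ∧ dx_j.
Expand each term, using dx_k ∧ dx_i ∧ dx_j = sgn(permutation) dx_{(a)} ∧ dx_{(b)} ∧ dx_{(c)} with (a < b < c) sorted:
  d(x*y + 2*x*z - 3*y^2) includes (∂/∂y)(x*y + 2*x*z - 3*y^2) dy = (x - 6*y) dy, which multiplied by dx ∧ dz gives (-x + 6*y) dx ∧ dy ∧ dz
  d(x^2 - y^2) includes (∂/∂x)(x^2 - y^2) dx = (2*x) dx, which multiplied by dy ∧ dz gives (2*x) dx ∧ dy ∧ dz
Collecting like 3-forms: d(omega) = (x + 6*y) dx ∧ dy ∧ dz.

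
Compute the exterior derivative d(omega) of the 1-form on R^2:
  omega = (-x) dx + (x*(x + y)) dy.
d(omega) = (2*x + y) dx ∧ dy

For a 1-form omega = sum_i f_i dx_i, the exterior derivative is
  d(omega) = sum_{i < j} (∂f_j/∂x_i - ∂f_i/∂x_j) dx_i ∧ dx_j.
  coefficient of dx ∧ dy: ∂f_2/∂x - ∂f_1/∂y = ∂(x*(x + y))/∂x - ∂(-x)/∂y = 2*x + y
Assembling: d(omega) = (2*x + y) dx ∧ dy.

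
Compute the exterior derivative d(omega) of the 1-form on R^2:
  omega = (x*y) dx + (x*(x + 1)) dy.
d(omega) = (x + 1) dx ∧ dy

For a 1-form omega = sum_i f_i dx_i, the exterior derivative is
  d(omega) = sum_{i < j} (∂f_j/∂x_i - ∂f_i/∂x_j) dx_i ∧ dx_j.
  coefficient of dx ∧ dy: ∂f_2/∂x - ∂f_1/∂y = ∂(x*(x + 1))/∂x - ∂(x*y)/∂y = x + 1
Assembling: d(omega) = (x + 1) dx ∧ dy.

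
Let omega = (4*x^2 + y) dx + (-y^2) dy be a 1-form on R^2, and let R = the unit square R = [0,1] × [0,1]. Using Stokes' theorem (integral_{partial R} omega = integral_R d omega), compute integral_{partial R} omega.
integral_(partial R) omega = -1

Stokes: integral_partial_R omega = integral_R d omega with d omega = (∂Q/∂x - ∂P/∂y) dx ∧ dy.
  ∂Q/∂x = 0
  ∂P/∂y = 1
  integrand = ∂Q/∂x - ∂P/∂y = -1.
Integrating over R: integral_0^1 integral_0^1 (-1) dx dy = -1.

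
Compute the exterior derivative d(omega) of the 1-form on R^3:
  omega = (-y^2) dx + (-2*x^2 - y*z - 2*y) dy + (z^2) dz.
d(omega) = (-4*x + 2*y) dx ∧ dy + (y) dy ∧ dz

For a 1-form omega = sum_i f_i dx_i, the exterior derivative is
  d(omega) = sum_{i < j} (∂f_j/∂x_i - ∂f_i/∂x_j) dx_i ∧ dx_j.
  coefficient of dx ∧ dy: ∂f_2/∂x - ∂f_1/∂y = ∂(-2*x^2 - y*z - 2*y)/∂x - ∂(-y^2)/∂y = -4*x + 2*y
  coefficient of dy ∧ dz: ∂f_3/∂y - ∂f_2/∂z = ∂(z^2)/∂y - ∂(-2*x^2 - y*z - 2*y)/∂z = y
Assembling: d(omega) = (-4*x + 2*y) dx ∧ dy + (y) dy ∧ dz.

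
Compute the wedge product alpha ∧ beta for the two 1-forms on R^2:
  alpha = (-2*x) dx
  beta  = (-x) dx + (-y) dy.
alpha ∧ beta = (2*x*y) dx ∧ dy

Distribute the wedge, using dx_i ∧ dx_j = -dx_j ∧ dx_i and dx_i ∧ dx_i = 0. For each pair (i, j) with i < j, the coefficient of dx_i ∧ dx_j in alpha ∧ beta is (alpha_i * beta_j - alpha_j * beta_i). Collecting: alpha ∧ beta = (2*x*y) dx ∧ dy.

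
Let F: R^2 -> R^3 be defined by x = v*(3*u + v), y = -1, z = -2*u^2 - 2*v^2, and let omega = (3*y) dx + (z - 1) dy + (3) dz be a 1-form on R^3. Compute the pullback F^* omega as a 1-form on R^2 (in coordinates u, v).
F^* omega = (-12*u - 9*v) du + (-9*u - 18*v) dv

Using F^*(f dg) = (f ∘ F) d(g ∘ F), substitute each coordinate x_i by F_i(u, v) in f_i, and replace dx_i by d F_i = (∂F_i/∂u) du + (∂F_i/∂v) dv.
  For the x component: f_1(F) = -3; d F_1 = (3*v) du + (3*u + 2*v) dv
  For the y component: f_2(F) = -2*u^2 - 2*v^2 - 1; d F_2 = (0) du + (0) dv
  For the z component: f_3(F) = 3; d F_3 = (-4*u) du + (-4*v) dv
Combining and collecting du, dv coefficients:
  coeff of du: -12*u - 9*v
  coeff of dv: -9*u - 18*v
F^* omega = (-12*u - 9*v) du + (-9*u - 18*v) dv.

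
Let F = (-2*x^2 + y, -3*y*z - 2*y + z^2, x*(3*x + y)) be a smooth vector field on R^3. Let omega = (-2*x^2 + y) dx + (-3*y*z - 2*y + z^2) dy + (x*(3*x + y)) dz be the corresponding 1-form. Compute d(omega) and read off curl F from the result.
d(omega) = (x + 3*y - 2*z) dy ∧ dz + (-6*x - y) dz ∧ dx + (-1) dx ∧ dy; curl F = (x + 3*y - 2*z, -6*x - y, -1)

d omega = sum_{i<j} (∂f_j/∂x_i - ∂f_i/∂x_j) dx_i ∧ dx_j. Under the identification (dy ∧ dz, dz ∧ dx, dx ∧ dy) ↔ (e_x, e_y, e_z), the coefficients are exactly the components of curl F. Compute:
  ∂R/∂y - ∂Q/∂z = (x) - (-3*y + 2*z) = x + 3*y - 2*z
  ∂P/∂z - ∂R/∂x = (0) - (6*x + y) = -6*x - y
  ∂Q/∂x - ∂P/∂y = (0) - (1) = -1.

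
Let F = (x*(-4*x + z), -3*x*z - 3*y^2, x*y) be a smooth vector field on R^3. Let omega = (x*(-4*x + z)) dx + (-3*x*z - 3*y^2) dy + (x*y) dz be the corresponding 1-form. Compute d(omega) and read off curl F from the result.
d(omega) = (4*x) dy ∧ dz + (x - y) dz ∧ dx + (-3*z) dx ∧ dy; curl F = (4*x, x - y, -3*z)

d omega = sum_{i<j} (∂f_j/∂x_i - ∂f_i/∂x_j) dx_i ∧ dx_j. Under the identification (dy ∧ dz, dz ∧ dx, dx ∧ dy) ↔ (e_x, e_y, e_z), the coefficients are exactly the components of curl F. Compute:
  ∂R/∂y - ∂Q/∂z = (x) - (-3*x) = 4*x
  ∂P/∂z - ∂R/∂x = (x) - (y) = x - y
  ∂Q/∂x - ∂P/∂y = (-3*z) - (0) = -3*z.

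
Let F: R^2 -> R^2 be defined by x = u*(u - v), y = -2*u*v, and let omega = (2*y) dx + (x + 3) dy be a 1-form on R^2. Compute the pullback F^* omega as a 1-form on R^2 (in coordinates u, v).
F^* omega = (2*v*(-5*u^2 + 3*u*v - 3)) du + (2*u*(-u^2 + 3*u*v - 3)) dv

Using F^*(f dg) = (f ∘ F) d(g ∘ F), substitute each coordinate x_i by F_i(u, v) in f_i, and replace dx_i by d F_i = (∂F_i/∂u) du + (∂F_i/∂v) dv.
  For the x component: f_1(F) = -4*u*v; d F_1 = (2*u - v) du + (-u) dv
  For the y component: f_2(F) = u^2 - u*v + 3; d F_2 = (-2*v) du + (-2*u) dv
Combining and collecting du, dv coefficients:
  coeff of du: 2*v*(-5*u^2 + 3*u*v - 3)
  coeff of dv: 2*u*(-u^2 + 3*u*v - 3)
F^* omega = (2*v*(-5*u^2 + 3*u*v - 3)) du + (2*u*(-u^2 + 3*u*v - 3)) dv.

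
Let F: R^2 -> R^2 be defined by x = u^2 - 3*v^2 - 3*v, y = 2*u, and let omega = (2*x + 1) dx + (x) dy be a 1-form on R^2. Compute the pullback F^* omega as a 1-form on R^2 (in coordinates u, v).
F^* omega = (4*u^3 + 2*u^2 - 12*u*v^2 - 12*u*v + 2*u - 6*v^2 - 6*v) du + (-12*u^2*v - 6*u^2 + 36*v^3 + 54*v^2 + 12*v - 3) dv

Using F^*(f dg) = (f ∘ F) d(g ∘ F), substitute each coordinate x_i by F_i(u, v) in f_i, and replace dx_i by d F_i = (∂F_i/∂u) du + (∂F_i/∂v) dv.
  For the x component: f_1(F) = 2*u^2 - 6*v^2 - 6*v + 1; d F_1 = (2*u) du + (-6*v - 3) dv
  For the y component: f_2(F) = u^2 - 3*v^2 - 3*v; d F_2 = (2) du + (0) dv
Combining and collecting du, dv coefficients:
  coeff of du: 4*u^3 + 2*u^2 - 12*u*v^2 - 12*u*v + 2*u - 6*v^2 - 6*v
  coeff of dv: -12*u^2*v - 6*u^2 + 36*v^3 + 54*v^2 + 12*v - 3
F^* omega = (4*u^3 + 2*u^2 - 12*u*v^2 - 12*u*v + 2*u - 6*v^2 - 6*v) du + (-12*u^2*v - 6*u^2 + 36*v^3 + 54*v^2 + 12*v - 3) dv.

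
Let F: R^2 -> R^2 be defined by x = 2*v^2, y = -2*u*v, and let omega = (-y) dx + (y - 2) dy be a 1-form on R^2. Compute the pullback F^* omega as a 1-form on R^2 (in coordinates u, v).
F^* omega = (4*v*(u*v + 1)) du + (4*u*(u*v + 2*v^2 + 1)) dv

Using F^*(f dg) = (f ∘ F) d(g ∘ F), substitute each coordinate x_i by F_i(u, v) in f_i, and replace dx_i by d F_i = (∂F_i/∂u) du + (∂F_i/∂v) dv.
  For the x component: f_1(F) = 2*u*v; d F_1 = (0) du + (4*v) dv
  For the y component: f_2(F) = -2*u*v - 2; d F_2 = (-2*v) du + (-2*u) dv
Combining and collecting du, dv coefficients:
  coeff of du: 4*v*(u*v + 1)
  coeff of dv: 4*u*(u*v + 2*v^2 + 1)
F^* omega = (4*v*(u*v + 1)) du + (4*u*(u*v + 2*v^2 + 1)) dv.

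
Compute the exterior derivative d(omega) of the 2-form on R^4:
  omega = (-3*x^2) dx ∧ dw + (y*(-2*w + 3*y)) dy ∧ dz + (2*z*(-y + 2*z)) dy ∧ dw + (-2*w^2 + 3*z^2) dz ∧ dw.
d(omega) = (-8*z) dy ∧ dz ∧ dw

For a 2-form omega = sum_{i<j} g_{ij} dx_i ∧ dx_j, the exterior derivative is
  d(omega) = sum_{i<j} d(g_{ij}) ∧ dx_i ∧ dx_j = sum_{i<j, k} (∂g_{ij}/∂x_k) dx_k ∧ dx_i ∧ dx_j.
Expand each term, using dx_k ∧ dx_i ∧ dx_j = sgn(permutation) dx_{(a)} ∧ dx_{(b)} ∧ dx_{(c)} with (a < b < c) sorted:
  d(y*(-2*w + 3*y)) includes (∂/∂w)(y*(-2*w + 3*y)) dw = (-2*y) dw, which multiplied by dy ∧ dz gives (-2*y) dy ∧ dz ∧ dw
  d(2*z*(-y + 2*z)) includes (∂/∂z)(2*z*(-y + 2*z)) dz = (-2*y + 8*z) dz, which multiplied by dy ∧ dw gives (2*y - 8*z) dy ∧ dz ∧ dw
Collecting like 3-forms: d(omega) = (-8*z) dy ∧ dz ∧ dw.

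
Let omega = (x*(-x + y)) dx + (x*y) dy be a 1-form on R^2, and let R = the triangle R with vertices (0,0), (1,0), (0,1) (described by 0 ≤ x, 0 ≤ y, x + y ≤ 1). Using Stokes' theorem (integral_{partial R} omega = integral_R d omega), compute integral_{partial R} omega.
integral_(partial R) omega = 0

Stokes: integral_partial_R omega = integral_R d omega with d omega = (∂Q/∂x - ∂P/∂y) dx ∧ dy.
  ∂Q/∂x = y
  ∂P/∂y = x
  integrand = ∂Q/∂x - ∂P/∂y = -x + y.
Integrating over R: integral_0^1 integral_0^{1-x} (-x + y) dy dx = 0.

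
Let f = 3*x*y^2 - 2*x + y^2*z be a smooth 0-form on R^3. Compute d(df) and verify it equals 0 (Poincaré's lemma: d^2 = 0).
d(df) = 0

Step 1: df = sum_i (∂f/∂x_i) dx_i = (3*y^2 - 2) dx + (2*y*(3*x + z)) dy + (y^2) dz.
Step 2: Apply d again. Using the 1-form formula, the coefficient of dx ∧ dy in d(df) is ∂^2 f/∂x ∂y - ∂^2 f/∂y ∂x = (6*y) - (6*y) = 0 (equality of mixed partials for smooth f).
Similarly for dx ∧ dz and dy ∧ dz — all coefficients vanish. So d(df) = 0.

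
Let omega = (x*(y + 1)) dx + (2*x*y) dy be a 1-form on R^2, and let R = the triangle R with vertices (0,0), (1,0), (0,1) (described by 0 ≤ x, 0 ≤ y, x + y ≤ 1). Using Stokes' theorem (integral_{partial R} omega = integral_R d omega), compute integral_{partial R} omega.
integral_(partial R) omega = 1/6

Stokes: integral_partial_R omega = integral_R d omega with d omega = (∂Q/∂x - ∂P/∂y) dx ∧ dy.
  ∂Q/∂x = 2*y
  ∂P/∂y = x
  integrand = ∂Q/∂x - ∂P/∂y = -x + 2*y.
Integrating over R: integral_0^1 integral_0^{1-x} (-x + 2*y) dy dx = 1/6.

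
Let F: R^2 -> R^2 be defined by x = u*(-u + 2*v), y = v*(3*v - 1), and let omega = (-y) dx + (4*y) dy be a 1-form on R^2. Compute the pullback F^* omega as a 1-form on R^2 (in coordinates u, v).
F^* omega = (2*v*(3*u*v - u - 3*v^2 + v)) du + (2*v*(-3*u*v + u + 36*v^2 - 18*v + 2)) dv

Using F^*(f dg) = (f ∘ F) d(g ∘ F), substitute each coordinate x_i by F_i(u, v) in f_i, and replace dx_i by d F_i = (∂F_i/∂u) du + (∂F_i/∂v) dv.
  For the x component: f_1(F) = v*(1 - 3*v); d F_1 = (-2*u + 2*v) du + (2*u) dv
  For the y component: f_2(F) = 4*v*(3*v - 1); d F_2 = (0) du + (6*v - 1) dv
Combining and collecting du, dv coefficients:
  coeff of du: 2*v*(3*u*v - u - 3*v^2 + v)
  coeff of dv: 2*v*(-3*u*v + u + 36*v^2 - 18*v + 2)
F^* omega = (2*v*(3*u*v - u - 3*v^2 + v)) du + (2*v*(-3*u*v + u + 36*v^2 - 18*v + 2)) dv.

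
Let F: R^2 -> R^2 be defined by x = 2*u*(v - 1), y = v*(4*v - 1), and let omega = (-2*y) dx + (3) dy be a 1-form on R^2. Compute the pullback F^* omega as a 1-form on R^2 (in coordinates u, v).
F^* omega = (4*v*(-4*v^2 + 5*v - 1)) du + (-16*u*v^2 + 4*u*v + 24*v - 3) dv

Using F^*(f dg) = (f ∘ F) d(g ∘ F), substitute each coordinate x_i by F_i(u, v) in f_i, and replace dx_i by d F_i = (∂F_i/∂u) du + (∂F_i/∂v) dv.
  For the x component: f_1(F) = 2*v*(1 - 4*v); d F_1 = (2*v - 2) du + (2*u) dv
  For the y component: f_2(F) = 3; d F_2 = (0) du + (8*v - 1) dv
Combining and collecting du, dv coefficients:
  coeff of du: 4*v*(-4*v^2 + 5*v - 1)
  coeff of dv: -16*u*v^2 + 4*u*v + 24*v - 3
F^* omega = (4*v*(-4*v^2 + 5*v - 1)) du + (-16*u*v^2 + 4*u*v + 24*v - 3) dv.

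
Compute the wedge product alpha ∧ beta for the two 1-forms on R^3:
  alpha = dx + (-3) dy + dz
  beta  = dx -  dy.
alpha ∧ beta = (2) dx ∧ dy + (-1) dx ∧ dz + (1) dy ∧ dz

Distribute the wedge, using dx_i ∧ dx_j = -dx_j ∧ dx_i and dx_i ∧ dx_i = 0. For each pair (i, j) with i < j, the coefficient of dx_i ∧ dx_j in alpha ∧ beta is (alpha_i * beta_j - alpha_j * beta_i). Collecting: alpha ∧ beta = (2) dx ∧ dy + (-1) dx ∧ dz + (1) dy ∧ dz.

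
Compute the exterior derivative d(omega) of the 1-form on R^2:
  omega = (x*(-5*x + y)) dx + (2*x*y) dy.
d(omega) = (-x + 2*y) dx ∧ dy

For a 1-form omega = sum_i f_i dx_i, the exterior derivative is
  d(omega) = sum_{i < j} (∂f_j/∂x_i - ∂f_i/∂x_j) dx_i ∧ dx_j.
  coefficient of dx ∧ dy: ∂f_2/∂x - ∂f_1/∂y = ∂(2*x*y)/∂x - ∂(x*(-5*x + y))/∂y = -x + 2*y
Assembling: d(omega) = (-x + 2*y) dx ∧ dy.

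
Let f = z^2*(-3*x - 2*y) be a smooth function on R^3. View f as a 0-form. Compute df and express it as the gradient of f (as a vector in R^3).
df = (-3*z^2) dx + (-2*z^2) dy + (2*z*(-3*x - 2*y)) dz; grad f = (-3*z^2, -2*z^2, 2*z*(-3*x - 2*y))

For a 0-form f, d f = (∂f/∂x) dx + (∂f/∂y) dy + (∂f/∂z) dz. The components of the vector representation are exactly the entries of grad f in Cartesian coordinates:
  ∂f/∂x = -3*z^2
  ∂f/∂y = -2*z^2
  ∂f/∂z = 2*z*(-3*x - 2*y).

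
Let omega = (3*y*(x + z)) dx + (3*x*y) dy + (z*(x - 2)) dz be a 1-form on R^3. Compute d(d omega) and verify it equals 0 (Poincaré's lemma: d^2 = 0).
d(d omega) = 0

Step 1: d omega = sum_{i<j} (∂f_j/∂x_i - ∂f_i/∂x_j) dx_i ∧ dx_j:
  coeff of dx ∧ dy: -3*x + 3*y - 3*z
  coeff of dx ∧ dz: -3*y + z
  coeff of dy ∧ dz: 0
Step 2: Apply d again to each 2-form coefficient. The only possible 3-form in R^3 is dx ∧ dy ∧ dz, with coefficient
  ∂(coeff of dy∧dz)/∂x - ∂(coeff of dx∧dz)/∂y + ∂(coeff of dx∧dy)/∂z
  = ∂/∂x (0) - ∂/∂y (-3*y + z) + ∂/∂z (-3*x + 3*y - 3*z).
Each of these terms simplifies to sums of mixed partials that cancel in pairs. The result is 0 (by equality of mixed partials for smooth functions — Schwarz / Clairaut).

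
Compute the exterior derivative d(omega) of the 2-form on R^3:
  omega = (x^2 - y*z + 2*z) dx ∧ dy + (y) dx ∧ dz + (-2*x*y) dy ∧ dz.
d(omega) = (1 - 3*y) dx ∧ dy ∧ dz

For a 2-form omega = sum_{i<j} g_{ij} dx_i ∧ dx_j, the exterior derivative is
  d(omega) = sum_{i<j} d(g_{ij}) ∧ dx_i ∧ dx_j = sum_{i<j, k} (∂g_{ij}/∂x_k) dx_k ∧ dx_i ∧ dx_j.
Expand each term, using dx_k ∧ dx_i ∧ dx_j = sgn(permutation) dx_{(a)} ∧ dx_{(b)} ∧ dx_{(c)} with (a < b < c) sorted:
  d(x^2 - y*z + 2*z) includes (∂/∂z)(x^2 - y*z + 2*z) dz = (2 - y) dz, which multiplied by dx ∧ dy gives (2 - y) dx ∧ dy ∧ dz
  d(y) includes (∂/∂y)(y) dy = (1) dy, which multiplied by dx ∧ dz gives (-1) dx ∧ dy ∧ dz
  d(-2*x*y) includes (∂/∂x)(-2*x*y) dx = (-2*y) dx, which multiplied by dy ∧ dz gives (-2*y) dx ∧ dy ∧ dz
Collecting like 3-forms: d(omega) = (1 - 3*y) dx ∧ dy ∧ dz.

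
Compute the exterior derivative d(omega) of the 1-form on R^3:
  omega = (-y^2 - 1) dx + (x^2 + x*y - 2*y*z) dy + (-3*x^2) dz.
d(omega) = (2*x + 3*y) dx ∧ dy + (-6*x) dx ∧ dz + (2*y) dy ∧ dz

For a 1-form omega = sum_i f_i dx_i, the exterior derivative is
  d(omega) = sum_{i < j} (∂f_j/∂x_i - ∂f_i/∂x_j) dx_i ∧ dx_j.
  coefficient of dx ∧ dy: ∂f_2/∂x - ∂f_1/∂y = ∂(x^2 + x*y - 2*y*z)/∂x - ∂(-y^2 - 1)/∂y = 2*x + 3*y
  coefficient of dx ∧ dz: ∂f_3/∂x - ∂f_1/∂z = ∂(-3*x^2)/∂x - ∂(-y^2 - 1)/∂z = -6*x
  coefficient of dy ∧ dz: ∂f_3/∂y - ∂f_2/∂z = ∂(-3*x^2)/∂y - ∂(x^2 + x*y - 2*y*z)/∂z = 2*y
Assembling: d(omega) = (2*x + 3*y) dx ∧ dy + (-6*x) dx ∧ dz + (2*y) dy ∧ dz.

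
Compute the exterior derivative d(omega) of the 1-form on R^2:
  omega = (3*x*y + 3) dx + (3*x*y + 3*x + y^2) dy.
d(omega) = (-3*x + 3*y + 3) dx ∧ dy

For a 1-form omega = sum_i f_i dx_i, the exterior derivative is
  d(omega) = sum_{i < j} (∂f_j/∂x_i - ∂f_i/∂x_j) dx_i ∧ dx_j.
  coefficient of dx ∧ dy: ∂f_2/∂x - ∂f_1/∂y = ∂(3*x*y + 3*x + y^2)/∂x - ∂(3*x*y + 3)/∂y = -3*x + 3*y + 3
Assembling: d(omega) = (-3*x + 3*y + 3) dx ∧ dy.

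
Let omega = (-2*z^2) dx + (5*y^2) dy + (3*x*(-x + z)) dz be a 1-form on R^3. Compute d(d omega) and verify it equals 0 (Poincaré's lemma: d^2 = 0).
d(d omega) = 0

Step 1: d omega = sum_{i<j} (∂f_j/∂x_i - ∂f_i/∂x_j) dx_i ∧ dx_j:
  coeff of dx ∧ dy: 0
  coeff of dx ∧ dz: -6*x + 7*z
  coeff of dy ∧ dz: 0
Step 2: Apply d again to each 2-form coefficient. The only possible 3-form in R^3 is dx ∧ dy ∧ dz, with coefficient
  ∂(coeff of dy∧dz)/∂x - ∂(coeff of dx∧dz)/∂y + ∂(coeff of dx∧dy)/∂z
  = ∂/∂x (0) - ∂/∂y (-6*x + 7*z) + ∂/∂z (0).
Each of these terms simplifies to sums of mixed partials that cancel in pairs. The result is 0 (by equality of mixed partials for smooth functions — Schwarz / Clairaut).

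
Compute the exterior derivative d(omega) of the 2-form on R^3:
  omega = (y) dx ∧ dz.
d(omega) = (-1) dx ∧ dy ∧ dz

For a 2-form omega = sum_{i<j} g_{ij} dx_i ∧ dx_j, the exterior derivative is
  d(omega) = sum_{i<j} d(g_{ij}) ∧ dx_i ∧ dx_j = sum_{i<j, k} (∂g_{ij}/∂x_k) dx_k ∧ dx_i ∧ dx_j.
Expand each term, using dx_k ∧ dx_i ∧ dx_j = sgn(permutation) dx_{(a)} ∧ dx_{(b)} ∧ dx_{(c)} with (a < b < c) sorted:
  d(y) includes (∂/∂y)(y) dy = (1) dy, which multiplied by dx ∧ dz gives (-1) dx ∧ dy ∧ dz
Collecting like 3-forms: d(omega) = (-1) dx ∧ dy ∧ dz.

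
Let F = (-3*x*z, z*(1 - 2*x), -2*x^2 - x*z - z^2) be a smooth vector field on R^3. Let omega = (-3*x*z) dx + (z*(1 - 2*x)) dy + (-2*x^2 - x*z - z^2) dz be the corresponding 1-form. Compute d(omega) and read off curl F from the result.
d(omega) = (2*x - 1) dy ∧ dz + (x + z) dz ∧ dx + (-2*z) dx ∧ dy; curl F = (2*x - 1, x + z, -2*z)

d omega = sum_{i<j} (∂f_j/∂x_i - ∂f_i/∂x_j) dx_i ∧ dx_j. Under the identification (dy ∧ dz, dz ∧ dx, dx ∧ dy) ↔ (e_x, e_y, e_z), the coefficients are exactly the components of curl F. Compute:
  ∂R/∂y - ∂Q/∂z = (0) - (1 - 2*x) = 2*x - 1
  ∂P/∂z - ∂R/∂x = (-3*x) - (-4*x - z) = x + z
  ∂Q/∂x - ∂P/∂y = (-2*z) - (0) = -2*z.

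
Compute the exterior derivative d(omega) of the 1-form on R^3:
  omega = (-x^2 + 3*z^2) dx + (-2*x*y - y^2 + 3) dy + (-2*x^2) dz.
d(omega) = (-2*y) dx ∧ dy + (-4*x - 6*z) dx ∧ dz

For a 1-form omega = sum_i f_i dx_i, the exterior derivative is
  d(omega) = sum_{i < j} (∂f_j/∂x_i - ∂f_i/∂x_j) dx_i ∧ dx_j.
  coefficient of dx ∧ dy: ∂f_2/∂x - ∂f_1/∂y = ∂(-2*x*y - y^2 + 3)/∂x - ∂(-x^2 + 3*z^2)/∂y = -2*y
  coefficient of dx ∧ dz: ∂f_3/∂x - ∂f_1/∂z = ∂(-2*x^2)/∂x - ∂(-x^2 + 3*z^2)/∂z = -4*x - 6*z
Assembling: d(omega) = (-2*y) dx ∧ dy + (-4*x - 6*z) dx ∧ dz.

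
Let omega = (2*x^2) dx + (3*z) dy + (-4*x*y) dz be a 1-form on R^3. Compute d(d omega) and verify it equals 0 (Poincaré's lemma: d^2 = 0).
d(d omega) = 0

Step 1: d omega = sum_{i<j} (∂f_j/∂x_i - ∂f_i/∂x_j) dx_i ∧ dx_j:
  coeff of dx ∧ dy: 0
  coeff of dx ∧ dz: -4*y
  coeff of dy ∧ dz: -4*x - 3
Step 2: Apply d again to each 2-form coefficient. The only possible 3-form in R^3 is dx ∧ dy ∧ dz, with coefficient
  ∂(coeff of dy∧dz)/∂x - ∂(coeff of dx∧dz)/∂y + ∂(coeff of dx∧dy)/∂z
  = ∂/∂x (-4*x - 3) - ∂/∂y (-4*y) + ∂/∂z (0).
Each of these terms simplifies to sums of mixed partials that cancel in pairs. The result is 0 (by equality of mixed partials for smooth functions — Schwarz / Clairaut).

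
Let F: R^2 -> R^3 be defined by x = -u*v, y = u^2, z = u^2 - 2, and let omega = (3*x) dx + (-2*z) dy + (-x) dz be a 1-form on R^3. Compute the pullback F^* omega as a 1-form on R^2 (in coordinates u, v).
F^* omega = (u*(-4*u^2 + 2*u*v + 3*v^2 + 8)) du + (3*u^2*v) dv

Using F^*(f dg) = (f ∘ F) d(g ∘ F), substitute each coordinate x_i by F_i(u, v) in f_i, and replace dx_i by d F_i = (∂F_i/∂u) du + (∂F_i/∂v) dv.
  For the x component: f_1(F) = -3*u*v; d F_1 = (-v) du + (-u) dv
  For the y component: f_2(F) = 4 - 2*u^2; d F_2 = (2*u) du + (0) dv
  For the z component: f_3(F) = u*v; d F_3 = (2*u) du + (0) dv
Combining and collecting du, dv coefficients:
  coeff of du: u*(-4*u^2 + 2*u*v + 3*v^2 + 8)
  coeff of dv: 3*u^2*v
F^* omega = (u*(-4*u^2 + 2*u*v + 3*v^2 + 8)) du + (3*u^2*v) dv.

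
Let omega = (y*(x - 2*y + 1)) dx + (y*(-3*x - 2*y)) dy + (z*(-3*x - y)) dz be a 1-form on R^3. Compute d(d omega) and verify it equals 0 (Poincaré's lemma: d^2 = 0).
d(d omega) = 0

Step 1: d omega = sum_{i<j} (∂f_j/∂x_i - ∂f_i/∂x_j) dx_i ∧ dx_j:
  coeff of dx ∧ dy: -x + y - 1
  coeff of dx ∧ dz: -3*z
  coeff of dy ∧ dz: -z
Step 2: Apply d again to each 2-form coefficient. The only possible 3-form in R^3 is dx ∧ dy ∧ dz, with coefficient
  ∂(coeff of dy∧dz)/∂x - ∂(coeff of dx∧dz)/∂y + ∂(coeff of dx∧dy)/∂z
  = ∂/∂x (-z) - ∂/∂y (-3*z) + ∂/∂z (-x + y - 1).
Each of these terms simplifies to sums of mixed partials that cancel in pairs. The result is 0 (by equality of mixed partials for smooth functions — Schwarz / Clairaut).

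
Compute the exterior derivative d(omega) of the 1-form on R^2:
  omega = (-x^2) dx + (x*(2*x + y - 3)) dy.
d(omega) = (4*x + y - 3) dx ∧ dy

For a 1-form omega = sum_i f_i dx_i, the exterior derivative is
  d(omega) = sum_{i < j} (∂f_j/∂x_i - ∂f_i/∂x_j) dx_i ∧ dx_j.
  coefficient of dx ∧ dy: ∂f_2/∂x - ∂f_1/∂y = ∂(x*(2*x + y - 3))/∂x - ∂(-x^2)/∂y = 4*x + y - 3
Assembling: d(omega) = (4*x + y - 3) dx ∧ dy.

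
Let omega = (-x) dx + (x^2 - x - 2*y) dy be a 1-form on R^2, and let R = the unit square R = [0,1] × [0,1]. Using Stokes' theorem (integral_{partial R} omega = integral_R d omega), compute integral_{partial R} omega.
integral_(partial R) omega = 0

Stokes: integral_partial_R omega = integral_R d omega with d omega = (∂Q/∂x - ∂P/∂y) dx ∧ dy.
  ∂Q/∂x = 2*x - 1
  ∂P/∂y = 0
  integrand = ∂Q/∂x - ∂P/∂y = 2*x - 1.
Integrating over R: integral_0^1 integral_0^1 (2*x - 1) dx dy = 0.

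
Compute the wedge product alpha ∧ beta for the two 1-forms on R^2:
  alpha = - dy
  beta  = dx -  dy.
alpha ∧ beta = (1) dx ∧ dy

Distribute the wedge, using dx_i ∧ dx_j = -dx_j ∧ dx_i and dx_i ∧ dx_i = 0. For each pair (i, j) with i < j, the coefficient of dx_i ∧ dx_j in alpha ∧ beta is (alpha_i * beta_j - alpha_j * beta_i). Collecting: alpha ∧ beta = (1) dx ∧ dy.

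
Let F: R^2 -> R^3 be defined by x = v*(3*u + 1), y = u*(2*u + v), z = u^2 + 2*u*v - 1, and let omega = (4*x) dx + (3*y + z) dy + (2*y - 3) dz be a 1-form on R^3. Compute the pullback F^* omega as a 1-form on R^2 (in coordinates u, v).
F^* omega = (36*u^3 + 39*u^2*v + 45*u*v^2 - 10*u + 12*v^2 - 7*v) du + (15*u^3 + 45*u^2*v + 24*u*v - 7*u + 4*v) dv

Using F^*(f dg) = (f ∘ F) d(g ∘ F), substitute each coordinate x_i by F_i(u, v) in f_i, and replace dx_i by d F_i = (∂F_i/∂u) du + (∂F_i/∂v) dv.
  For the x component: f_1(F) = 4*v*(3*u + 1); d F_1 = (3*v) du + (3*u + 1) dv
  For the y component: f_2(F) = 7*u^2 + 5*u*v - 1; d F_2 = (4*u + v) du + (u) dv
  For the z component: f_3(F) = 4*u^2 + 2*u*v - 3; d F_3 = (2*u + 2*v) du + (2*u) dv
Combining and collecting du, dv coefficients:
  coeff of du: 36*u^3 + 39*u^2*v + 45*u*v^2 - 10*u + 12*v^2 - 7*v
  coeff of dv: 15*u^3 + 45*u^2*v + 24*u*v - 7*u + 4*v
F^* omega = (36*u^3 + 39*u^2*v + 45*u*v^2 - 10*u + 12*v^2 - 7*v) du + (15*u^3 + 45*u^2*v + 24*u*v - 7*u + 4*v) dv.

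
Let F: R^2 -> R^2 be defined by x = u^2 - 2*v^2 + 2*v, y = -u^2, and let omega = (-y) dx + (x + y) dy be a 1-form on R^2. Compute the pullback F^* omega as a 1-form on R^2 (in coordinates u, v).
F^* omega = (2*u*(u^2 + 2*v^2 - 2*v)) du + (u^2*(2 - 4*v)) dv

Using F^*(f dg) = (f ∘ F) d(g ∘ F), substitute each coordinate x_i by F_i(u, v) in f_i, and replace dx_i by d F_i = (∂F_i/∂u) du + (∂F_i/∂v) dv.
  For the x component: f_1(F) = u^2; d F_1 = (2*u) du + (2 - 4*v) dv
  For the y component: f_2(F) = 2*v*(1 - v); d F_2 = (-2*u) du + (0) dv
Combining and collecting du, dv coefficients:
  coeff of du: 2*u*(u^2 + 2*v^2 - 2*v)
  coeff of dv: u^2*(2 - 4*v)
F^* omega = (2*u*(u^2 + 2*v^2 - 2*v)) du + (u^2*(2 - 4*v)) dv.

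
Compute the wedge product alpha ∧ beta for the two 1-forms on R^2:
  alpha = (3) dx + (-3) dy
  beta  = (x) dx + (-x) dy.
alpha ∧ beta = 0

Distribute the wedge, using dx_i ∧ dx_j = -dx_j ∧ dx_i and dx_i ∧ dx_i = 0. For each pair (i, j) with i < j, the coefficient of dx_i ∧ dx_j in alpha ∧ beta is (alpha_i * beta_j - alpha_j * beta_i). Collecting: alpha ∧ beta = 0.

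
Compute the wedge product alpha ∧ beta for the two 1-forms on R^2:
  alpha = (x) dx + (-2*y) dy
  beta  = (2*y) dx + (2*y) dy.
alpha ∧ beta = (2*y*(x + 2*y)) dx ∧ dy

Distribute the wedge, using dx_i ∧ dx_j = -dx_j ∧ dx_i and dx_i ∧ dx_i = 0. For each pair (i, j) with i < j, the coefficient of dx_i ∧ dx_j in alpha ∧ beta is (alpha_i * beta_j - alpha_j * beta_i). Collecting: alpha ∧ beta = (2*y*(x + 2*y)) dx ∧ dy.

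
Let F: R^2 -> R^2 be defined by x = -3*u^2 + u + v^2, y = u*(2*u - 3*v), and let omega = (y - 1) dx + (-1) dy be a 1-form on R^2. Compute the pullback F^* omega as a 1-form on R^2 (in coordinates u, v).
F^* omega = (-12*u^3 + 18*u^2*v + 2*u^2 - 3*u*v + 2*u + 3*v - 1) du + (4*u^2*v - 6*u*v^2 + 3*u - 2*v) dv

Using F^*(f dg) = (f ∘ F) d(g ∘ F), substitute each coordinate x_i by F_i(u, v) in f_i, and replace dx_i by d F_i = (∂F_i/∂u) du + (∂F_i/∂v) dv.
  For the x component: f_1(F) = 2*u^2 - 3*u*v - 1; d F_1 = (1 - 6*u) du + (2*v) dv
  For the y component: f_2(F) = -1; d F_2 = (4*u - 3*v) du + (-3*u) dv
Combining and collecting du, dv coefficients:
  coeff of du: -12*u^3 + 18*u^2*v + 2*u^2 - 3*u*v + 2*u + 3*v - 1
  coeff of dv: 4*u^2*v - 6*u*v^2 + 3*u - 2*v
F^* omega = (-12*u^3 + 18*u^2*v + 2*u^2 - 3*u*v + 2*u + 3*v - 1) du + (4*u^2*v - 6*u*v^2 + 3*u - 2*v) dv.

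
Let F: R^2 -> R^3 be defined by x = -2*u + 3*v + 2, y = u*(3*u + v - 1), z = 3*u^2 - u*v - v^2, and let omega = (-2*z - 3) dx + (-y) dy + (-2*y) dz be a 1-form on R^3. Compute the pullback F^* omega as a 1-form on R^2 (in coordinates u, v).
F^* omega = (-54*u^3 - 15*u^2*v + 33*u^2 + u*v^2 - 4*u*v - u - 4*v^2 + 6) du + (3*u^3 + 13*u^2*v - 19*u^2 + 4*u*v^2 + 2*u*v + 6*v^2 - 9) dv

Using F^*(f dg) = (f ∘ F) d(g ∘ F), substitute each coordinate x_i by F_i(u, v) in f_i, and replace dx_i by d F_i = (∂F_i/∂u) du + (∂F_i/∂v) dv.
  For the x component: f_1(F) = -6*u^2 + 2*u*v + 2*v^2 - 3; d F_1 = (-2) du + (3) dv
  For the y component: f_2(F) = u*(-3*u - v + 1); d F_2 = (6*u + v - 1) du + (u) dv
  For the z component: f_3(F) = 2*u*(-3*u - v + 1); d F_3 = (6*u - v) du + (-u - 2*v) dv
Combining and collecting du, dv coefficients:
  coeff of du: -54*u^3 - 15*u^2*v + 33*u^2 + u*v^2 - 4*u*v - u - 4*v^2 + 6
  coeff of dv: 3*u^3 + 13*u^2*v - 19*u^2 + 4*u*v^2 + 2*u*v + 6*v^2 - 9
F^* omega = (-54*u^3 - 15*u^2*v + 33*u^2 + u*v^2 - 4*u*v - u - 4*v^2 + 6) du + (3*u^3 + 13*u^2*v - 19*u^2 + 4*u*v^2 + 2*u*v + 6*v^2 - 9) dv.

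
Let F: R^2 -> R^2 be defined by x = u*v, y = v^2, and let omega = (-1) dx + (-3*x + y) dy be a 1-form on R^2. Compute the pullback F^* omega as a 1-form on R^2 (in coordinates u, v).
F^* omega = (-v) du + (-6*u*v^2 - u + 2*v^3) dv

Using F^*(f dg) = (f ∘ F) d(g ∘ F), substitute each coordinate x_i by F_i(u, v) in f_i, and replace dx_i by d F_i = (∂F_i/∂u) du + (∂F_i/∂v) dv.
  For the x component: f_1(F) = -1; d F_1 = (v) du + (u) dv
  For the y component: f_2(F) = v*(-3*u + v); d F_2 = (0) du + (2*v) dv
Combining and collecting du, dv coefficients:
  coeff of du: -v
  coeff of dv: -6*u*v^2 - u + 2*v^3
F^* omega = (-v) du + (-6*u*v^2 - u + 2*v^3) dv.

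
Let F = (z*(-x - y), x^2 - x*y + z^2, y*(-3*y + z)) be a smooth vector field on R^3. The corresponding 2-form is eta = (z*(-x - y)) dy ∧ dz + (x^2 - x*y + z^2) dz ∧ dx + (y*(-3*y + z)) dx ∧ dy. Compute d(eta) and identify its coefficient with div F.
d(eta) = (-x + y - z) dx ∧ dy ∧ dz; div F = -x + y - z

For a 2-form in R^3 of the form above, applying d gives a 3-form with coefficient ∂P/∂x + ∂Q/∂y + ∂R/∂z:
  ∂P/∂x = -z
  ∂Q/∂y = -x
  ∂R/∂z = y
Sum = -x + y - z, which is exactly div F.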